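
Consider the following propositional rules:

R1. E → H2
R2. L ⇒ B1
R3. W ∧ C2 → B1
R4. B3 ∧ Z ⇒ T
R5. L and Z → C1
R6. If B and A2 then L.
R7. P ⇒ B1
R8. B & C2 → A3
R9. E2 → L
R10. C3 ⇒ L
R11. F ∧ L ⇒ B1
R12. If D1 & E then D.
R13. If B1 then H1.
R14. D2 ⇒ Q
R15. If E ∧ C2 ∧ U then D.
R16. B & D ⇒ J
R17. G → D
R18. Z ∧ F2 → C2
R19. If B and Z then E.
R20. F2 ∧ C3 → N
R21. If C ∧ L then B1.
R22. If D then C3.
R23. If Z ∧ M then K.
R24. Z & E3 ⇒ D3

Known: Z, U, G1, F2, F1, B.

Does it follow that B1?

Yes

C2  (by R18: Z, F2)
E  (by R19: B, Z)
D  (by R15: E, C2, U)
C3  (by R22: D)
L  (by R10: C3)
B1  (by R2: L)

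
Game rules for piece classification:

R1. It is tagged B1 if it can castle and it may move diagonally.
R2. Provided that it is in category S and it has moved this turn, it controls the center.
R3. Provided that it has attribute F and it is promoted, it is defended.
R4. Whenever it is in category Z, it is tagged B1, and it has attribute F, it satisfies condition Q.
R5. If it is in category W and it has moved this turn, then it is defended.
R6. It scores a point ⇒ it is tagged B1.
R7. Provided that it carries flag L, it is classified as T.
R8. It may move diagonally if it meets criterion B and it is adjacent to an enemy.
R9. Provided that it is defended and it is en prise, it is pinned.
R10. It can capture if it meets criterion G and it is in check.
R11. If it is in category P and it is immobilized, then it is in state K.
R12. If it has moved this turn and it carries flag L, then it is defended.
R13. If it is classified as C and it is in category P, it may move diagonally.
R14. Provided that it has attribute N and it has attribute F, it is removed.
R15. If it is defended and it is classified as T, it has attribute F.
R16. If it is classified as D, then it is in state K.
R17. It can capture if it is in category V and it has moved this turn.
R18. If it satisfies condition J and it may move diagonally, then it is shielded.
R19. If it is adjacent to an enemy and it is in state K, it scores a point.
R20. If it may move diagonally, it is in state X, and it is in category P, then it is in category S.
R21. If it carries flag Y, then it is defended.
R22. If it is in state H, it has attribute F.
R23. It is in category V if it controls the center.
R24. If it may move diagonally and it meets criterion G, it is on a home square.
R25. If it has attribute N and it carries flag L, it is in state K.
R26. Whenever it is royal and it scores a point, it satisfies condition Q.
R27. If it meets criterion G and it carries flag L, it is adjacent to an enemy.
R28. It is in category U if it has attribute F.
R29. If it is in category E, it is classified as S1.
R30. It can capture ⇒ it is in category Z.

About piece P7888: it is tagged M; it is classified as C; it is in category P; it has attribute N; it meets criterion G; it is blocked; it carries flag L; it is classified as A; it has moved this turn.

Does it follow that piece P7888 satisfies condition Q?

Forward chaining from the given facts derives: is classified as T, is defended, may move diagonally, has attribute F, is on a home square, is in state K, is adjacent to an enemy, is in category U, is removed, scores a point, is tagged B1.
Rules concluding "it satisfies condition Q": R4 needs "it is in category Z"; R26 needs "it is royal" — none of these are established.

No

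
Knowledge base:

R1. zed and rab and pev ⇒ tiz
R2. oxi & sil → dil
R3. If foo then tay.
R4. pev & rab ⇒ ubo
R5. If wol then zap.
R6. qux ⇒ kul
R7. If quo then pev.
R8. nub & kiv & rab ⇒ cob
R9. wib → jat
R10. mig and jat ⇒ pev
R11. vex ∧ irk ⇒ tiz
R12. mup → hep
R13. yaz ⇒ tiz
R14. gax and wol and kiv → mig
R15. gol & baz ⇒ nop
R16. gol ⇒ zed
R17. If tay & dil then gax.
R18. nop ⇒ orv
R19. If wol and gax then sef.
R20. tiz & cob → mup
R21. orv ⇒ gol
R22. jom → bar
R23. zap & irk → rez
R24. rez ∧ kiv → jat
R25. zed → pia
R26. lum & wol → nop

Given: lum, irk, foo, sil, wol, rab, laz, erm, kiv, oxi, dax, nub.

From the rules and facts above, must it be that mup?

Yes

dil  (by R2: oxi, sil)
tay  (by R3: foo)
zap  (by R5: wol)
cob  (by R8: nub, kiv, rab)
gax  (by R17: tay, dil)
rez  (by R23: zap, irk)
jat  (by R24: rez, kiv)
nop  (by R26: lum, wol)
mig  (by R14: gax, wol, kiv)
orv  (by R18: nop)
gol  (by R21: orv)
pev  (by R10: mig, jat)
zed  (by R16: gol)
tiz  (by R1: zed, rab, pev)
mup  (by R20: tiz, cob)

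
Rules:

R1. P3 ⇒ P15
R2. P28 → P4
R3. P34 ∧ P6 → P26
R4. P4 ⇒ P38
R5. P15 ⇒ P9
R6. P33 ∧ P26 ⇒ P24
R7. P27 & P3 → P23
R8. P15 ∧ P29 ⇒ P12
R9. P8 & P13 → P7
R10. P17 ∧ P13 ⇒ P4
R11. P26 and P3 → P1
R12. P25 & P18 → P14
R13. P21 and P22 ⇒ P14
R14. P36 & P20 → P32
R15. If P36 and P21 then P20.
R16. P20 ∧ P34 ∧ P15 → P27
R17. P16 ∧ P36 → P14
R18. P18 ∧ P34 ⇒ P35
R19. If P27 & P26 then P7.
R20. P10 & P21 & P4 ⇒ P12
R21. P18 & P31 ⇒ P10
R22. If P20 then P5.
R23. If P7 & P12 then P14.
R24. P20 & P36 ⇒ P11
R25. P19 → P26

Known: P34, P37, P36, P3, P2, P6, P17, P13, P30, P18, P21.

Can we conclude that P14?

Forward chaining from the given facts derives: P15, P26, P9, P4, P1, P20, P27, P35, P7, P5, P11, P38, P23, P32.
Rules concluding P14: R12 needs P25; R13 needs P22; R17 needs P16; R23 needs P12 — none of these are established.

No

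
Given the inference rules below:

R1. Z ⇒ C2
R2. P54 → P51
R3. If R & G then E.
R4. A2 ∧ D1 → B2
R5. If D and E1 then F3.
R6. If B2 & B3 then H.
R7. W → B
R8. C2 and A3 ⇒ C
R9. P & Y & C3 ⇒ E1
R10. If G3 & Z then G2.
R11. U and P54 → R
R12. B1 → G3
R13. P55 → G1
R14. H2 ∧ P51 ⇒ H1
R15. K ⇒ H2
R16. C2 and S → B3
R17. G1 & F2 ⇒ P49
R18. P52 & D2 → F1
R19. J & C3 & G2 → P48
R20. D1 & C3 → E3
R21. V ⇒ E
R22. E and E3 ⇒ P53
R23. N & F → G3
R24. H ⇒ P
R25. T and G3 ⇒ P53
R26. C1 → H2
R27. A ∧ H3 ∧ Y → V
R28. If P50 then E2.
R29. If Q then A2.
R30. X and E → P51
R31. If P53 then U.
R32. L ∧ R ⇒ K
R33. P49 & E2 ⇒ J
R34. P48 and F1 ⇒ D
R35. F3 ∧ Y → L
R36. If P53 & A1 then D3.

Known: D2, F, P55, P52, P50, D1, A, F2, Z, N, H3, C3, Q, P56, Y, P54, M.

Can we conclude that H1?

Forward chaining from the given facts derives: C2, P51, G1, P49, F1, E3, G3, V, E2, A2, J, B2, G2, P48, E, P53, U, D, R.
The only rule concluding H1 is R14, which needs H2; that is never established.

No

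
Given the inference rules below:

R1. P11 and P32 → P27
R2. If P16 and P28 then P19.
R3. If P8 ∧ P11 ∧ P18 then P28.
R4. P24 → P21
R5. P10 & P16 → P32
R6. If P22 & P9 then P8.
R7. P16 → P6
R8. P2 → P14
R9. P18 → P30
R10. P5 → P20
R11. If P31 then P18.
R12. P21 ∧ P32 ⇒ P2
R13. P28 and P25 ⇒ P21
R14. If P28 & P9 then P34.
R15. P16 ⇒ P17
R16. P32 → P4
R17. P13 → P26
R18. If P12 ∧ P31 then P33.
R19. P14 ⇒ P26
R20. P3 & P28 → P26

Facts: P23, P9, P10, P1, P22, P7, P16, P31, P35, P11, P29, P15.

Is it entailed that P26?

Forward chaining from the given facts derives: P32, P8, P6, P18, P17, P4, P27, P28, P30, P34, P19.
Rules concluding P26: R17 needs P13; R19 needs P14; R20 needs P3 — none of these are established.

No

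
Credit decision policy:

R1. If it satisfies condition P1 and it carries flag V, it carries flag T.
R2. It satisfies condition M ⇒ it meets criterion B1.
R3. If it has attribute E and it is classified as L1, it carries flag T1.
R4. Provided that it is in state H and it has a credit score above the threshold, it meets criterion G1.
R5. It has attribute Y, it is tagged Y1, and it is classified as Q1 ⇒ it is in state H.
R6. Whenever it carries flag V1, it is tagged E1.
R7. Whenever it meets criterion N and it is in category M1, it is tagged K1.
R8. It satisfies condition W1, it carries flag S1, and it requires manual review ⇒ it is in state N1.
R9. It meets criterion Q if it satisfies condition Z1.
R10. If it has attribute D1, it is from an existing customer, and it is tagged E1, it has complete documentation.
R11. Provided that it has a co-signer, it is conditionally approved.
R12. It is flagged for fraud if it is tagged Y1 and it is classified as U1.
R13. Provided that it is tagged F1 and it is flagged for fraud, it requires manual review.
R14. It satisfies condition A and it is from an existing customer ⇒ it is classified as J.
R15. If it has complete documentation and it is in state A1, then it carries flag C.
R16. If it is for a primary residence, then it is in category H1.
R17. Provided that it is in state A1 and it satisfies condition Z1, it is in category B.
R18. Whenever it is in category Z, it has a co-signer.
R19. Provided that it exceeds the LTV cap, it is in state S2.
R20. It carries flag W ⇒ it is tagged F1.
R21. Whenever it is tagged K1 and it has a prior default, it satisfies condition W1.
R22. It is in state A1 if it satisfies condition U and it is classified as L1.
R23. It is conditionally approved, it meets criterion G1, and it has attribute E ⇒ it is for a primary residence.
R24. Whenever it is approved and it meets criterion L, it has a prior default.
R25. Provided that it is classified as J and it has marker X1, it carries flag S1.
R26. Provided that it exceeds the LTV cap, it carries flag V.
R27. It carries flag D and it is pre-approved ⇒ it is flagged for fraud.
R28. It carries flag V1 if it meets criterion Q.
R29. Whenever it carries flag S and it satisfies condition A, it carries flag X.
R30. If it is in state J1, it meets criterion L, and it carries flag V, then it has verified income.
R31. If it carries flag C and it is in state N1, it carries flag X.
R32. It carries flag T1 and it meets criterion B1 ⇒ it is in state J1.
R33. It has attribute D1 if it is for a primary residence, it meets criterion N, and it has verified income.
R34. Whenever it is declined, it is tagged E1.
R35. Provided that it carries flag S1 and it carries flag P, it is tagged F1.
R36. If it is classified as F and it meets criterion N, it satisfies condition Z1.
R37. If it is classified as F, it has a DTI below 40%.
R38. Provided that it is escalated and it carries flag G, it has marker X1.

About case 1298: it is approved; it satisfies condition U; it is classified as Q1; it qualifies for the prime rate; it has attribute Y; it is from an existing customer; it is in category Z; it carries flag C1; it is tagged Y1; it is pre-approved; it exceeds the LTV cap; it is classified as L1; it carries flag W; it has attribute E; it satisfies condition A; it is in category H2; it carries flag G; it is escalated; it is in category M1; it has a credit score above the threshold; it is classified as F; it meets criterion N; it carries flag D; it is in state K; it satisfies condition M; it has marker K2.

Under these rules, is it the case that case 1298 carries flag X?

Forward chaining from the given facts derives: meets criterion B1, carries flag T1, is in state H, is tagged K1, is classified as J, has a co-signer, is in state S2, is tagged F1, is in state A1, carries flag V, is flagged for fraud, is in state J1, satisfies condition Z1, has a DTI below 40%, has marker X1, meets criterion G1, meets criterion Q, is conditionally approved, requires manual review, is in category B, is for a primary residence, carries flag S1, carries flag V1, is tagged E1, is in category H1.
Rules concluding "it carries flag X": R29 needs "it carries flag S"; R31 needs "it carries flag C" — none of these are established.

No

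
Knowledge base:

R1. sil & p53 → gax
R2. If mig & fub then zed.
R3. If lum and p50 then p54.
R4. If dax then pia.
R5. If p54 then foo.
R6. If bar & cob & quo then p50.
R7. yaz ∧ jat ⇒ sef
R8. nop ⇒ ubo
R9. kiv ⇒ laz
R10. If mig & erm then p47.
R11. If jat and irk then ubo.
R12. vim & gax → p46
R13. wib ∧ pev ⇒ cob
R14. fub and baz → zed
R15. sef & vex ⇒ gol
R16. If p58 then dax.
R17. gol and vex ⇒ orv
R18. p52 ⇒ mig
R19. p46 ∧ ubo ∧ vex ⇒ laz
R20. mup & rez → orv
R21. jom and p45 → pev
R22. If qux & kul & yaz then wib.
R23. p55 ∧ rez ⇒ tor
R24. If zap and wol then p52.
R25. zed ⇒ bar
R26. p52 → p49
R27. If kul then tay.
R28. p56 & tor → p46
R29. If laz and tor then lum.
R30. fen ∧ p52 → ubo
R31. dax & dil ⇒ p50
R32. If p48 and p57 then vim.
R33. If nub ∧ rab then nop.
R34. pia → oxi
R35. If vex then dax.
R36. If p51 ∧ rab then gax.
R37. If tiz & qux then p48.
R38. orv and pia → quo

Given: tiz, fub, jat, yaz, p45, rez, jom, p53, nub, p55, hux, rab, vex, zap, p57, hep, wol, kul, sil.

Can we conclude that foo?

No

Forward chaining from the given facts derives: gax, sef, gol, orv, pev, tor, p52, p49, tay, nop, dax, pia, ubo, mig, oxi, quo, zed, bar.
The only rule concluding foo is R5, which needs p54; that is never established.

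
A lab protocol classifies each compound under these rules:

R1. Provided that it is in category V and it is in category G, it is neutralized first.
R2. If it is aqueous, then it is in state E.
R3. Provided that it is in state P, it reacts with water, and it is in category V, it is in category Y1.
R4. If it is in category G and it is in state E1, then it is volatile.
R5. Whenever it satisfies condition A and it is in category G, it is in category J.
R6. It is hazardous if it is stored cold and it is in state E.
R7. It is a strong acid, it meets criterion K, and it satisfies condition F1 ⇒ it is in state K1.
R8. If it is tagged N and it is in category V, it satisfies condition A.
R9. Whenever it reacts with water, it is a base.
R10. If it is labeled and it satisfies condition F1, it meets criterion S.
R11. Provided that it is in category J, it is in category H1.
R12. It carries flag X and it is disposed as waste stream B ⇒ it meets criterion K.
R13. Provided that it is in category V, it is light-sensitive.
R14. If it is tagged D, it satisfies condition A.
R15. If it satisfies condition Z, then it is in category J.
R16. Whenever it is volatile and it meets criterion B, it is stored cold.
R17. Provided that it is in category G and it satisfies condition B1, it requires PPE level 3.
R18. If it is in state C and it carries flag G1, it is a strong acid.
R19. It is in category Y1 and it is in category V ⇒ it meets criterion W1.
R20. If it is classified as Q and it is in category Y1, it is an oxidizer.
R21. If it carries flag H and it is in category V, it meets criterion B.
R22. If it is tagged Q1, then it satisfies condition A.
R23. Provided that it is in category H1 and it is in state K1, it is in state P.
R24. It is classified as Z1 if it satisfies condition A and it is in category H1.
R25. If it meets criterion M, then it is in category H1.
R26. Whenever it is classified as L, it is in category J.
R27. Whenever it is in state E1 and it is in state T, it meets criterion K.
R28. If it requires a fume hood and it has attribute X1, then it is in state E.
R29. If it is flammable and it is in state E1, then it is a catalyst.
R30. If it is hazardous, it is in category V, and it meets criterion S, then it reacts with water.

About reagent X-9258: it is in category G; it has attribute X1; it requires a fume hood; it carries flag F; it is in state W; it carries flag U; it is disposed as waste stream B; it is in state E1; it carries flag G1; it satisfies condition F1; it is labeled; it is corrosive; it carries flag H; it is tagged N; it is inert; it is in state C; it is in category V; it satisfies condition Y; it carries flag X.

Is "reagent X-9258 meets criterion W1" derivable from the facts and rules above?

Yes

By R4 (it is in category G, it is in state E1): it is volatile.
By R8 (it is tagged N, it is in category V): it satisfies condition A.
By R10 (it is labeled, it satisfies condition F1): it meets criterion S.
By R12 (it carries flag X, it is disposed as waste stream B): it meets criterion K.
By R18 (it is in state C, it carries flag G1): it is a strong acid.
By R21 (it carries flag H, it is in category V): it meets criterion B.
By R28 (it requires a fume hood, it has attribute X1): it is in state E.
By R5 (it satisfies condition A, it is in category G): it is in category J.
By R7 (it is a strong acid, it meets criterion K, it satisfies condition F1): it is in state K1.
By R11 (it is in category J): it is in category H1.
By R16 (it is volatile, it meets criterion B): it is stored cold.
By R23 (it is in category H1, it is in state K1): it is in state P.
By R6 (it is stored cold, it is in state E): it is hazardous.
By R30 (it is hazardous, it is in category V, it meets criterion S): it reacts with water.
By R3 (it is in state P, it reacts with water, it is in category V): it is in category Y1.
By R19 (it is in category Y1, it is in category V): it meets criterion W1.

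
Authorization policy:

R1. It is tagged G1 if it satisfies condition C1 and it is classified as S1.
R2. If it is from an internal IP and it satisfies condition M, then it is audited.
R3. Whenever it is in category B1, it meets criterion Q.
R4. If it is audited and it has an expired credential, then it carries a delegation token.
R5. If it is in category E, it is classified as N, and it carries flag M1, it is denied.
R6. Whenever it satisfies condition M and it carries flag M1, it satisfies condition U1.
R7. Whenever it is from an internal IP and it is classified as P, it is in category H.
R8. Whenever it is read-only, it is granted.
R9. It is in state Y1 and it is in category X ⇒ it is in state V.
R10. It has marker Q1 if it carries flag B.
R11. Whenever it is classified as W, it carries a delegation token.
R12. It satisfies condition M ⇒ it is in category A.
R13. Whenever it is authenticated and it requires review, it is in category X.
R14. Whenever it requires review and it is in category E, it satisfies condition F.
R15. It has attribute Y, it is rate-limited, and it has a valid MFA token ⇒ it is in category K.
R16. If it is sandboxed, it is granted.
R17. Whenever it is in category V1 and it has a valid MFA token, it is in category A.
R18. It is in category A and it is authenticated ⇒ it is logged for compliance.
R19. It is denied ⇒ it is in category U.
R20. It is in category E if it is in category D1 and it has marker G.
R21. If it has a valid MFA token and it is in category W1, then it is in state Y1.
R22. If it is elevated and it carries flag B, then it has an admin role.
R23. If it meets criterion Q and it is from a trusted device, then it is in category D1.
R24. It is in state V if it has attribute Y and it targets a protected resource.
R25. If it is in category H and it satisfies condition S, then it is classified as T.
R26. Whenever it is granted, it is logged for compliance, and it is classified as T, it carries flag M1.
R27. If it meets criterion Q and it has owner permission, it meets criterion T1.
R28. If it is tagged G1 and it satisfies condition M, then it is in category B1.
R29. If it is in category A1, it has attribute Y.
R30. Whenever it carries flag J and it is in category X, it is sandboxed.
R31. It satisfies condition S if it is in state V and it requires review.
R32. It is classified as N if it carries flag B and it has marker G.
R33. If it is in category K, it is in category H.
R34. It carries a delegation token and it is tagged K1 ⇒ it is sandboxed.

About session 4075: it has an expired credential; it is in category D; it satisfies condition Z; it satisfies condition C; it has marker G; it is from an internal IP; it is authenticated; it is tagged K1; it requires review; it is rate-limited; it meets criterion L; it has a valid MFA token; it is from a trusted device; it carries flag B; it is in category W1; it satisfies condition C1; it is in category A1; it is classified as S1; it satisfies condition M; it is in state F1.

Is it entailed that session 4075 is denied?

Yes

By R1 (it satisfies condition C1, it is classified as S1): it is tagged G1.
By R2 (it is from an internal IP, it satisfies condition M): it is audited.
By R4 (it is audited, it has an expired credential): it carries a delegation token.
By R12 (it satisfies condition M): it is in category A.
By R13 (it is authenticated, it requires review): it is in category X.
By R18 (it is in category A, it is authenticated): it is logged for compliance.
By R21 (it has a valid MFA token, it is in category W1): it is in state Y1.
By R28 (it is tagged G1, it satisfies condition M): it is in category B1.
By R29 (it is in category A1): it has attribute Y.
By R32 (it carries flag B, it has marker G): it is classified as N.
By R34 (it carries a delegation token, it is tagged K1): it is sandboxed.
By R3 (it is in category B1): it meets criterion Q.
By R9 (it is in state Y1, it is in category X): it is in state V.
By R15 (it has attribute Y, it is rate-limited, it has a valid MFA token): it is in category K.
By R16 (it is sandboxed): it is granted.
By R23 (it meets criterion Q, it is from a trusted device): it is in category D1.
By R31 (it is in state V, it requires review): it satisfies condition S.
By R33 (it is in category K): it is in category H.
By R20 (it is in category D1, it has marker G): it is in category E.
By R25 (it is in category H, it satisfies condition S): it is classified as T.
By R26 (it is granted, it is logged for compliance, it is classified as T): it carries flag M1.
By R5 (it is in category E, it is classified as N, it carries flag M1): it is denied.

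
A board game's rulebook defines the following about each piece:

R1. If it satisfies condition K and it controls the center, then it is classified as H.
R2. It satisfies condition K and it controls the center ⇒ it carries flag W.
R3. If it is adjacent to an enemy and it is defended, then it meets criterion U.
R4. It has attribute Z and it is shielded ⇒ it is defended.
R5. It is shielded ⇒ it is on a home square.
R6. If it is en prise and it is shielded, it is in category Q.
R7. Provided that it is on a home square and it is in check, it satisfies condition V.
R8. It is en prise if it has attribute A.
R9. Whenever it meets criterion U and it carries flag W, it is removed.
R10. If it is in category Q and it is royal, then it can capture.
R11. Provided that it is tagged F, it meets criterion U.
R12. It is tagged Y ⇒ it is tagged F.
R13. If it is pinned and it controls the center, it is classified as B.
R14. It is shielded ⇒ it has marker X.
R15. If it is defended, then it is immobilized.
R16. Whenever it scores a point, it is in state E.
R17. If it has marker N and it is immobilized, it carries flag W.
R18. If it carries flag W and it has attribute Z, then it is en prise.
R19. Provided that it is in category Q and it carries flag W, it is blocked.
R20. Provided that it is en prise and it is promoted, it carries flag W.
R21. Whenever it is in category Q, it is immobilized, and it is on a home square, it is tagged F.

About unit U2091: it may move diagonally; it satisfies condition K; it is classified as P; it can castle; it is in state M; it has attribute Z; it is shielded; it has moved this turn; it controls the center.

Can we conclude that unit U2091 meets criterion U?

By R2 (it satisfies condition K, it controls the center): it carries flag W.
By R4 (it has attribute Z, it is shielded): it is defended.
By R5 (it is shielded): it is on a home square.
By R15 (it is defended): it is immobilized.
By R18 (it carries flag W, it has attribute Z): it is en prise.
By R6 (it is en prise, it is shielded): it is in category Q.
By R21 (it is in category Q, it is immobilized, it is on a home square): it is tagged F.
By R11 (it is tagged F): it meets criterion U.

Yes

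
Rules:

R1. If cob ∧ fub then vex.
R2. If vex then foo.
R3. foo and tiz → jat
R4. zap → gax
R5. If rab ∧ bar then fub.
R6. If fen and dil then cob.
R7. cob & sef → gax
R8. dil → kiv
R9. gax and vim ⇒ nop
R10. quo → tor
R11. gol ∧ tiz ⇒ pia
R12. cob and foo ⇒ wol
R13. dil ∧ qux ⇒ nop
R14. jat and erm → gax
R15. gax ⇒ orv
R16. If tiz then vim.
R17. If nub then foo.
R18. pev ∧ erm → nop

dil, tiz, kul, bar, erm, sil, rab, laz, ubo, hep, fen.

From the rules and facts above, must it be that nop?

fub  (by R5: rab, bar)
cob  (by R6: fen, dil)
vim  (by R16: tiz)
vex  (by R1: cob, fub)
foo  (by R2: vex)
jat  (by R3: foo, tiz)
gax  (by R14: jat, erm)
nop  (by R9: gax, vim)

Yes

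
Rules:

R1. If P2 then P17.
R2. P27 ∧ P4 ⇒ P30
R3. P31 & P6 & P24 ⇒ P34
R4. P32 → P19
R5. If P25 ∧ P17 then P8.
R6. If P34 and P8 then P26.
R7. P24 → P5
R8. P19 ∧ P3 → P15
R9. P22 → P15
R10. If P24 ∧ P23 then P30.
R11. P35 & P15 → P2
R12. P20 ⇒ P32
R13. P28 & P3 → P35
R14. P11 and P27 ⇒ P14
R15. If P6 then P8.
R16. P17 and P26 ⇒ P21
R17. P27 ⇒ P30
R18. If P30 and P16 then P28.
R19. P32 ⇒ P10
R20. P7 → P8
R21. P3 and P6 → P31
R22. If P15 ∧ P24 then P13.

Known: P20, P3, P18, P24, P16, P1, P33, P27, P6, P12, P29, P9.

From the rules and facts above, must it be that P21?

Yes

P32  (by R12: P20)
P8  (by R15: P6)
P30  (by R17: P27)
P28  (by R18: P30, P16)
P31  (by R21: P3, P6)
P34  (by R3: P31, P6, P24)
P19  (by R4: P32)
P26  (by R6: P34, P8)
P15  (by R8: P19, P3)
P35  (by R13: P28, P3)
P2  (by R11: P35, P15)
P17  (by R1: P2)
P21  (by R16: P17, P26)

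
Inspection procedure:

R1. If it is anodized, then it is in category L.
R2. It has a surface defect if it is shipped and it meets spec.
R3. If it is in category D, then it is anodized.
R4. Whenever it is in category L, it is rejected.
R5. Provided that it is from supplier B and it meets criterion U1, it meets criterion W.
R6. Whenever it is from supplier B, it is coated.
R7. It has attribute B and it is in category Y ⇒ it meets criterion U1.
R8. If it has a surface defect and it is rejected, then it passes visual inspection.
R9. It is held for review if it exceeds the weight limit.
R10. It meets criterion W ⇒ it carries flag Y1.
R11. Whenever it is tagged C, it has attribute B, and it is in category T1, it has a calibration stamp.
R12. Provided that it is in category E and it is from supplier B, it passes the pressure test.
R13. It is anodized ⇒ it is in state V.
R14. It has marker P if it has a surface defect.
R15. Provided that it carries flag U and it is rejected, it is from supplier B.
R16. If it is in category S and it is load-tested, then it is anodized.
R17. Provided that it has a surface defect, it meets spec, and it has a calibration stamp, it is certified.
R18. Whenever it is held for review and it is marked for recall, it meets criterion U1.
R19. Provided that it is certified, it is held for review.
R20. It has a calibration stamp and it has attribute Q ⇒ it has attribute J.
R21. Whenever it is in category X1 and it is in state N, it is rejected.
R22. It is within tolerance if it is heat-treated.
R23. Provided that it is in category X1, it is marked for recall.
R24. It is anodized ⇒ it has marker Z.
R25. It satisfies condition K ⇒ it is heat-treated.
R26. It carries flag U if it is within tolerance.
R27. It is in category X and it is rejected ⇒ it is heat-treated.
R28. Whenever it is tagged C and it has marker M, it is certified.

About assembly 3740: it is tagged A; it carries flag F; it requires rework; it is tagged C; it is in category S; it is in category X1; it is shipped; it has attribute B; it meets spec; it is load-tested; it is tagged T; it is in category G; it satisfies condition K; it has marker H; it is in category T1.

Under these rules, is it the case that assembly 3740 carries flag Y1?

Yes

By R2 (it is shipped, it meets spec): it has a surface defect.
By R11 (it is tagged C, it has attribute B, it is in category T1): it has a calibration stamp.
By R16 (it is in category S, it is load-tested): it is anodized.
By R17 (it has a surface defect, it meets spec, it has a calibration stamp): it is certified.
By R19 (it is certified): it is held for review.
By R23 (it is in category X1): it is marked for recall.
By R25 (it satisfies condition K): it is heat-treated.
By R1 (it is anodized): it is in category L.
By R4 (it is in category L): it is rejected.
By R18 (it is held for review, it is marked for recall): it meets criterion U1.
By R22 (it is heat-treated): it is within tolerance.
By R26 (it is within tolerance): it carries flag U.
By R15 (it carries flag U, it is rejected): it is from supplier B.
By R5 (it is from supplier B, it meets criterion U1): it meets criterion W.
By R10 (it meets criterion W): it carries flag Y1.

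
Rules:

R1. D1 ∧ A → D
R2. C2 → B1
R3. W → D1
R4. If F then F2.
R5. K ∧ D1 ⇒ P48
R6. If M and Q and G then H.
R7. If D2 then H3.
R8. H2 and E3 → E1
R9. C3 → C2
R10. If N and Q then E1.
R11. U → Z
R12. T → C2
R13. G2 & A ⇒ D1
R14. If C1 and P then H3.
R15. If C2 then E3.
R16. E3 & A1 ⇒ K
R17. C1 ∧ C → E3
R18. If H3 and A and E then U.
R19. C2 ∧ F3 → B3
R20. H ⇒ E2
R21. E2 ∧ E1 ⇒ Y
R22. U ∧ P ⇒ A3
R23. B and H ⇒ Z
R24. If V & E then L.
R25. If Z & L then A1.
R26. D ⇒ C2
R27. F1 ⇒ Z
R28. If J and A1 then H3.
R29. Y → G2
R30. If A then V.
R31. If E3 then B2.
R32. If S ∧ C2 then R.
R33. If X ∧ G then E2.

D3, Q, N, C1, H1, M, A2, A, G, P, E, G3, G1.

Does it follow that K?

Yes

H  (by R6: M, Q, G)
E1  (by R10: N, Q)
H3  (by R14: C1, P)
U  (by R18: H3, A, E)
E2  (by R20: H)
Y  (by R21: E2, E1)
G2  (by R29: Y)
V  (by R30: A)
Z  (by R11: U)
D1  (by R13: G2, A)
L  (by R24: V, E)
A1  (by R25: Z, L)
D  (by R1: D1, A)
C2  (by R26: D)
E3  (by R15: C2)
K  (by R16: E3, A1)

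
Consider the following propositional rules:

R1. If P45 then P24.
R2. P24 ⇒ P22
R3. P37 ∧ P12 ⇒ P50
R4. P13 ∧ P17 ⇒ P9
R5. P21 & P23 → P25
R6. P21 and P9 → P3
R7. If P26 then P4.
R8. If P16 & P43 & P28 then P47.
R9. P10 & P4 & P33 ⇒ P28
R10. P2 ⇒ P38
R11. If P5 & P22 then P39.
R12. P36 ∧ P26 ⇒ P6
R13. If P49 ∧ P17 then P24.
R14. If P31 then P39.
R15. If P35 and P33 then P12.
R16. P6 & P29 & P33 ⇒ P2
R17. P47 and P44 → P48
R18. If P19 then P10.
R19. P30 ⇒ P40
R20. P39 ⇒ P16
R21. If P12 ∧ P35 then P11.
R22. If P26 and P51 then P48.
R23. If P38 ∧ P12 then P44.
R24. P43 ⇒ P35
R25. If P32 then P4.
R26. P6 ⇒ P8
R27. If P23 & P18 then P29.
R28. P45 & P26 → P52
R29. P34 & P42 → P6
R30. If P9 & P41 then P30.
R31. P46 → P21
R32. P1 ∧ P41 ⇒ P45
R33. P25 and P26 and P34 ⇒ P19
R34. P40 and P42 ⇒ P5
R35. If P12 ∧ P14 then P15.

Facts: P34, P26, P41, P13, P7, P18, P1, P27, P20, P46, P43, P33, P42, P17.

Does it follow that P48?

No

Forward chaining from the given facts derives: P9, P4, P35, P6, P30, P21, P45, P24, P22, P3, P12, P40, P11, P8, P52, P5, P39, P16.
Rules concluding P48: R17 needs P47; R22 needs P51 — none of these are established.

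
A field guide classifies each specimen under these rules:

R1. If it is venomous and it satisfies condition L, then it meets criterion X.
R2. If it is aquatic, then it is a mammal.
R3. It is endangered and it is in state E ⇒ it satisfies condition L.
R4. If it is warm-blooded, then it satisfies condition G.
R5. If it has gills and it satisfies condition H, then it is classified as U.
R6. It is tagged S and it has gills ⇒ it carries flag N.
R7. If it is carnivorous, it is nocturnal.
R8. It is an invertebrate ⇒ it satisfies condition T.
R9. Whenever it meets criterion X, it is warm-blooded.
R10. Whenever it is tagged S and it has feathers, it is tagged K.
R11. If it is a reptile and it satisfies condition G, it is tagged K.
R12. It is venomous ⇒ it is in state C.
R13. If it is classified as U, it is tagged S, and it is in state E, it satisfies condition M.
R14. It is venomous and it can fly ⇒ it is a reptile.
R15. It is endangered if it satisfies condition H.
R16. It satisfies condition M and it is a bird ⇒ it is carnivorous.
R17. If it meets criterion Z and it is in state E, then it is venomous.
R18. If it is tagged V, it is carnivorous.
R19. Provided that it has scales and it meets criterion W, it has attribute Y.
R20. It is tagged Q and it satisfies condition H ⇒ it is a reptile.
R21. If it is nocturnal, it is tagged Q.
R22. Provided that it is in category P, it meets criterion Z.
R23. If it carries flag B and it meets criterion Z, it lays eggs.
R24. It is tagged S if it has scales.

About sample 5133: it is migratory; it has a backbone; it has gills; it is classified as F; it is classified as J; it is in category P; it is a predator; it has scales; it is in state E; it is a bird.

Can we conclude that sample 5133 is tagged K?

No

Forward chaining from the given facts derives: meets criterion Z, is tagged S, carries flag N, is venomous, is in state C.
Rules concluding "it is tagged K": R10 needs "it has feathers"; R11 needs "it is a reptile" — none of these are established.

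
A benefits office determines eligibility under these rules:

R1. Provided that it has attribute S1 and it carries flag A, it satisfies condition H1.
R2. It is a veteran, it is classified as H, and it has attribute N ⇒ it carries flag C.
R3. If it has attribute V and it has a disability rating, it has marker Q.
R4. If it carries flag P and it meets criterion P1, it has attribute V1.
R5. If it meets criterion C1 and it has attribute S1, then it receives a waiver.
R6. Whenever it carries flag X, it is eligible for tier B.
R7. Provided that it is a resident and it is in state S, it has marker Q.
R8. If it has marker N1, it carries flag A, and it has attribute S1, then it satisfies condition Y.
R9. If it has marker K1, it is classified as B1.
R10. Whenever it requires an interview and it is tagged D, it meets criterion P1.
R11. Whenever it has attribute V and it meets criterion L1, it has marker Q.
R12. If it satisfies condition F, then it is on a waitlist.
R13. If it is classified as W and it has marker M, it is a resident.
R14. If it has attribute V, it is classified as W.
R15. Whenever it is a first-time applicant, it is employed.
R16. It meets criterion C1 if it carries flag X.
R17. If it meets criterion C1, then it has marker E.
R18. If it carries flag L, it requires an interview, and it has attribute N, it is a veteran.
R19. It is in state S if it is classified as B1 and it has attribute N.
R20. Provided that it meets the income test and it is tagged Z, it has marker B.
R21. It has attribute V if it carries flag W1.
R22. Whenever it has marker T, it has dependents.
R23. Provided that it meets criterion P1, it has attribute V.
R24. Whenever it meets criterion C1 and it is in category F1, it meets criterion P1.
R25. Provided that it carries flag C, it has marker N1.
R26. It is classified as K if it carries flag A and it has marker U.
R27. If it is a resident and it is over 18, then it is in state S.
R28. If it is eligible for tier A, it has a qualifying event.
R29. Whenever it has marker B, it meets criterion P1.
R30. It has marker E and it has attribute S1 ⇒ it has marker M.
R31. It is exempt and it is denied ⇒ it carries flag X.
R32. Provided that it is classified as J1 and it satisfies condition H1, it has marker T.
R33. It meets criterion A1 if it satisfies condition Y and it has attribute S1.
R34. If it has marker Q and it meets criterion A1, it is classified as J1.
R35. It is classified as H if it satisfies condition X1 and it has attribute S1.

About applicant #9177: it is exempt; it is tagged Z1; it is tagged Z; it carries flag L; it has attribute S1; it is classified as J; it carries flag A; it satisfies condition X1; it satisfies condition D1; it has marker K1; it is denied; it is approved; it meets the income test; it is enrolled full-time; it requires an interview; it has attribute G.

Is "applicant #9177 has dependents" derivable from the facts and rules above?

No

Forward chaining from the given facts derives: satisfies condition H1, is classified as B1, has marker B, meets criterion P1, carries flag X, is classified as H, is eligible for tier B, meets criterion C1, has marker E, has attribute V, has marker M, receives a waiver, is classified as W, is a resident.
The only rule concluding "it has dependents" is R22, which needs "it has marker T"; that is never established.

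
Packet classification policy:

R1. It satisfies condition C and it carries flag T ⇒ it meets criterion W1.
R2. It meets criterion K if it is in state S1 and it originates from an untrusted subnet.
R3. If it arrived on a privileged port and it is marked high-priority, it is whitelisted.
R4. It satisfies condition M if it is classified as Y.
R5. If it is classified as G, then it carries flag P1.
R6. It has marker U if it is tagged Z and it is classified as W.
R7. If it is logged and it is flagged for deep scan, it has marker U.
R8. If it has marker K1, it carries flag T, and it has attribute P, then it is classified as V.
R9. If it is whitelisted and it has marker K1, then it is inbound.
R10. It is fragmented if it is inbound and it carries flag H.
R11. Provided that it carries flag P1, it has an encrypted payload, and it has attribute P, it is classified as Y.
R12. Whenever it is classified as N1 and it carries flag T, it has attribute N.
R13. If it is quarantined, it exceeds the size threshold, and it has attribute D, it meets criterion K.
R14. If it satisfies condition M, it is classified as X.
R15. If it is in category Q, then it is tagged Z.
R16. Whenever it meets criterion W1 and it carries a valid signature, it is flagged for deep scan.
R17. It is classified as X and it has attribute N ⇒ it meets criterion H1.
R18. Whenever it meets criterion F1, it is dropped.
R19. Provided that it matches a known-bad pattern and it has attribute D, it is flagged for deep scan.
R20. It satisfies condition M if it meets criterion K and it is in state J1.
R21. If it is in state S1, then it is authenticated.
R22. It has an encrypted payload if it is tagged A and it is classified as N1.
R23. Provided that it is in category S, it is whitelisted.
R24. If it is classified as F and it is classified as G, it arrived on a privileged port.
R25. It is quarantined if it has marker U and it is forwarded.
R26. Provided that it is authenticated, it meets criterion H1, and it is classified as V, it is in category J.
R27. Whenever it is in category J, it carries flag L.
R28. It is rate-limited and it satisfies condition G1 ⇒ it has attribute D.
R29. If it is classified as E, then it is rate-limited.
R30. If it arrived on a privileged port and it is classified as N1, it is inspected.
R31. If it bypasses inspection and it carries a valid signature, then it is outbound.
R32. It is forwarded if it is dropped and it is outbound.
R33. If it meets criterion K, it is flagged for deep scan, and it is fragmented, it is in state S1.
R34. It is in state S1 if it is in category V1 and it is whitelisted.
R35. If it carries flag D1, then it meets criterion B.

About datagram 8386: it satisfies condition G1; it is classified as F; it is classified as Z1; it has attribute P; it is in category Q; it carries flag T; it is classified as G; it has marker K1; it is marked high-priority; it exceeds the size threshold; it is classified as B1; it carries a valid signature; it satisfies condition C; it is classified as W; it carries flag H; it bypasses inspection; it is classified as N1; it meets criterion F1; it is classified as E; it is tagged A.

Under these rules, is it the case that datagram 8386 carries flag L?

By R1 (it satisfies condition C, it carries flag T): it meets criterion W1.
By R5 (it is classified as G): it carries flag P1.
By R8 (it has marker K1, it carries flag T, it has attribute P): it is classified as V.
By R12 (it is classified as N1, it carries flag T): it has attribute N.
By R15 (it is in category Q): it is tagged Z.
By R16 (it meets criterion W1, it carries a valid signature): it is flagged for deep scan.
By R18 (it meets criterion F1): it is dropped.
By R22 (it is tagged A, it is classified as N1): it has an encrypted payload.
By R24 (it is classified as F, it is classified as G): it arrived on a privileged port.
By R29 (it is classified as E): it is rate-limited.
By R31 (it bypasses inspection, it carries a valid signature): it is outbound.
By R32 (it is dropped, it is outbound): it is forwarded.
By R3 (it arrived on a privileged port, it is marked high-priority): it is whitelisted.
By R6 (it is tagged Z, it is classified as W): it has marker U.
By R9 (it is whitelisted, it has marker K1): it is inbound.
By R10 (it is inbound, it carries flag H): it is fragmented.
By R11 (it carries flag P1, it has an encrypted payload, it has attribute P): it is classified as Y.
By R25 (it has marker U, it is forwarded): it is quarantined.
By R28 (it is rate-limited, it satisfies condition G1): it has attribute D.
By R4 (it is classified as Y): it satisfies condition M.
By R13 (it is quarantined, it exceeds the size threshold, it has attribute D): it meets criterion K.
By R14 (it satisfies condition M): it is classified as X.
By R17 (it is classified as X, it has attribute N): it meets criterion H1.
By R33 (it meets criterion K, it is flagged for deep scan, it is fragmented): it is in state S1.
By R21 (it is in state S1): it is authenticated.
By R26 (it is authenticated, it meets criterion H1, it is classified as V): it is in category J.
By R27 (it is in category J): it carries flag L.

Yes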